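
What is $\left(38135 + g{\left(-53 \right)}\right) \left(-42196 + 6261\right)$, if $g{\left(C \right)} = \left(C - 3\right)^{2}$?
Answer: $-1483073385$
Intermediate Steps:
$g{\left(C \right)} = \left(-3 + C\right)^{2}$
$\left(38135 + g{\left(-53 \right)}\right) \left(-42196 + 6261\right) = \left(38135 + \left(-3 - 53\right)^{2}\right) \left(-42196 + 6261\right) = \left(38135 + \left(-56\right)^{2}\right) \left(-35935\right) = \left(38135 + 3136\right) \left(-35935\right) = 41271 \left(-35935\right) = -1483073385$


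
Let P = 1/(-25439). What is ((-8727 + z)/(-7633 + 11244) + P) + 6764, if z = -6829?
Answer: 620946856261/91860229 ≈ 6759.7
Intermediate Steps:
P = -1/25439 ≈ -3.9310e-5
((-8727 + z)/(-7633 + 11244) + P) + 6764 = ((-8727 - 6829)/(-7633 + 11244) - 1/25439) + 6764 = (-15556/3611 - 1/25439) + 6764 = -395732695/91860229 + 6764 = 620946856261/91860229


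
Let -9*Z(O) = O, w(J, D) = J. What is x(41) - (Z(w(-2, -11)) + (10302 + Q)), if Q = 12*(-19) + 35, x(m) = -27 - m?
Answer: -91595/9 ≈ -10177.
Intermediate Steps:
Q = -193 (Q = -228 + 35 = -193)
Z(O) = -O/9
x(41) - (Z(w(-2, -11)) + (10302 + Q)) = (-27 - 1*41) - (-1/9*(-2) + (10302 - 193)) = (-27 - 41) - (2/9 + 10109) = -68 - 1*90983/9 = -68 - 90983/9 = -91595/9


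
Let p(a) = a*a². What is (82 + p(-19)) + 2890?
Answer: -3887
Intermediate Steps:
p(a) = a³
(82 + p(-19)) + 2890 = (82 + (-19)³) + 2890 = (82 - 6859) + 2890 = -6777 + 2890 = -3887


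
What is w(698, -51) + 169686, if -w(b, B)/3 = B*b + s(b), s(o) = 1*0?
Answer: 276480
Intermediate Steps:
s(o) = 0
w(b, B) = -3*B*b (w(b, B) = -3*(B*b + 0) = -3*B*b)
w(698, -51) + 169686 = -3*(-51)*698 + 169686 = 106794 + 169686 = 276480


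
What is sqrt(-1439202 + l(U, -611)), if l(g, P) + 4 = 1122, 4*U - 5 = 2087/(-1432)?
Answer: 2*I*sqrt(359521) ≈ 1199.2*I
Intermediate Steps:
U = 5073/5728 (U = 5/4 + (2087/(-1432))/4 = 5/4 + (2087*(-1/1432))/4 = 5/4 + (1/4)*(-2087/1432) = 5/4 - 2087/5728 = 5073/5728 ≈ 0.88565)
l(g, P) = 1118 (l(g, P) = -4 + 1122 = 1118)
sqrt(-1439202 + l(U, -611)) = sqrt(-1439202 + 1118) = sqrt(-1438084) = 2*I*sqrt(359521)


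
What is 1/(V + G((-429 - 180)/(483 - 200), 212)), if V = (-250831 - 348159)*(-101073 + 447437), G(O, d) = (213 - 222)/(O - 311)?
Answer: -88622/18386279819685373 ≈ -4.8200e-12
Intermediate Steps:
G(O, d) = -9/(-311 + O)
V = -207468572360 (V = -598990*346364 = -207468572360)
1/(V + G((-429 - 180)/(483 - 200), 212)) = 1/(-207468572360 - 9/(-311 + (-429 - 180)/(483 - 200))) = 1/(-207468572360 - 9/(-311 - 609/283)) = 1/(-207468572360 - 9/(-88622/283)) = 1/(-207468572360 - 9*(-283/88622)) = 1/(-207468572360 + 2547/88622) = 1/(-18386279819685373/88622) = -88622/18386279819685373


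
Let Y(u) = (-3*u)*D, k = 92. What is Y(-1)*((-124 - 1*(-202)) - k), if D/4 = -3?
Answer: 504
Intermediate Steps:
D = -12 (D = 4*(-3) = -12)
Y(u) = 36*u (Y(u) = -3*u*(-12) = 36*u)
Y(-1)*((-124 - 1*(-202)) - k) = (36*(-1))*((-124 - 1*(-202)) - 1*92) = -36*((-124 + 202) - 92) = -36*(78 - 92) = -36*(-14) = 504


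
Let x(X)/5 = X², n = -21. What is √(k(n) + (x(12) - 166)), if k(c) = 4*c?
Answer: √470 ≈ 21.679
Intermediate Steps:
x(X) = 5*X²
√(k(n) + (x(12) - 166)) = √(4*(-21) + (5*12² - 166)) = √(-84 + (5*144 - 166)) = √(-84 + (720 - 166)) = √(-84 + 554) = √470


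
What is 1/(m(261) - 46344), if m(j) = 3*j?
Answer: -1/45561 ≈ -2.1949e-5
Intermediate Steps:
1/(m(261) - 46344) = 1/(3*261 - 46344) = 1/(783 - 46344) = 1/(-45561) = -1/45561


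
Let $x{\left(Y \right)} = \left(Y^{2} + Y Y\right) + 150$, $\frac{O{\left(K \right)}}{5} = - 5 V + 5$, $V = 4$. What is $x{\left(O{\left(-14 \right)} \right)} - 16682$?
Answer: $-5282$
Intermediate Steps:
$O{\left(K \right)} = -75$ ($O{\left(K \right)} = 5 \left(\left(-5\right) 4 + 5\right) = 5 \left(-20 + 5\right) = 5 \left(-15\right) = -75$)
$x{\left(Y \right)} = 150 + 2 Y^{2}$ ($x{\left(Y \right)} = \left(Y^{2} + Y^{2}\right) + 150 = 2 Y^{2} + 150 = 150 + 2 Y^{2}$)
$x{\left(O{\left(-14 \right)} \right)} - 16682 = \left(150 + 2 \left(-75\right)^{2}\right) - 16682 = \left(150 + 2 \cdot 5625\right) - 16682 = \left(150 + 11250\right) - 16682 = 11400 - 16682 = -5282$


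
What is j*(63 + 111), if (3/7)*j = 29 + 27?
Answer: 22736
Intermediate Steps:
j = 392/3 (j = 7*(29 + 27)/3 = (7/3)*56 = 392/3 ≈ 130.67)
j*(63 + 111) = 392*(63 + 111)/3 = (392/3)*174 = 22736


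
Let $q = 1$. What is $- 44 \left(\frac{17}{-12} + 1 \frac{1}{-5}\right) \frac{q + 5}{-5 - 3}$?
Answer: $- \frac{1067}{20} \approx -53.35$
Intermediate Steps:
$- 44 \left(\frac{17}{-12} + 1 \frac{1}{-5}\right) \frac{q + 5}{-5 - 3} = - 44 \left(\frac{17}{-12} + 1 \frac{1}{-5}\right) \frac{1 + 5}{-5 - 3} = - 44 \left(17 \left(- \frac{1}{12}\right) + 1 \left(- \frac{1}{5}\right)\right) \frac{6}{-8} = - 44 \left(- \frac{17}{12} - \frac{1}{5}\right) 6 \left(- \frac{1}{8}\right) = \left(-44\right) \left(- \frac{97}{60}\right) \left(- \frac{3}{4}\right) = \frac{1067}{15} \left(- \frac{3}{4}\right) = - \frac{1067}{20}$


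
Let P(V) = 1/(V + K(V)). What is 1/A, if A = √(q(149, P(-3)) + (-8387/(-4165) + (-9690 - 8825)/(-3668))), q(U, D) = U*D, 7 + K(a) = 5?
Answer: -14*I*√22103462713/9925219 ≈ -0.20971*I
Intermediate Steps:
K(a) = -2 (K(a) = -7 + 5 = -2)
P(V) = 1/(-2 + V) (P(V) = 1/(V - 2) = 1/(-2 + V))
q(U, D) = D*U
A = I*√22103462713/31178 (A = √(149/(-2 - 3) + (-8387/(-4165) + (-9690 - 8825)/(-3668))) = √(149/(-5) + (-8387*(-1/4165) - 18515*(-1/3668))) = √(-⅕*149 + (8387/4165 + 2645/524)) = √(-149/5 + 15411213/2182460) = √(-9925219/436492) = I*√22103462713/31178 ≈ 4.7685*I)
1/A = 1/(I*√22103462713/31178) = -14*I*√22103462713/9925219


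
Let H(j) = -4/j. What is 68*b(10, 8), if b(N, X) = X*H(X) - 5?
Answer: -612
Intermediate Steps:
b(N, X) = -9 (b(N, X) = X*(-4/X) - 5 = -4 - 5 = -9)
68*b(10, 8) = 68*(-9) = -612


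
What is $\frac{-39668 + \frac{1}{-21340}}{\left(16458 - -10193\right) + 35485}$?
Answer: $- \frac{282171707}{441994080} \approx -0.63841$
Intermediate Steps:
$\frac{-39668 + \frac{1}{-21340}}{\left(16458 - -10193\right) + 35485} = \frac{-39668 - \frac{1}{21340}}{\left(16458 + 10193\right) + 35485} = - \frac{846515121}{21340 \left(26651 + 35485\right)} = - \frac{846515121}{21340 \cdot 62136} = \left(- \frac{846515121}{21340}\right) \frac{1}{62136} = - \frac{282171707}{441994080}$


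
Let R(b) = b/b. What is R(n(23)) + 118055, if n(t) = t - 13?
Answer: 118056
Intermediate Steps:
n(t) = -13 + t
R(b) = 1
R(n(23)) + 118055 = 1 + 118055 = 118056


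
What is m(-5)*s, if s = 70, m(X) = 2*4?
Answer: 560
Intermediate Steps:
m(X) = 8
m(-5)*s = 8*70 = 560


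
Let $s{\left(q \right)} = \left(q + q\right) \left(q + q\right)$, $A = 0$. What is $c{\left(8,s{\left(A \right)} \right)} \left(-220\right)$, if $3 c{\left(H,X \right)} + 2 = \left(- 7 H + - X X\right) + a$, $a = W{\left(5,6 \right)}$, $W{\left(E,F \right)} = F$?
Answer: $\frac{11440}{3} \approx 3813.3$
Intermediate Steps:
$a = 6$
$s{\left(q \right)} = 4 q^{2}$ ($s{\left(q \right)} = 2 q 2 q = 4 q^{2}$)
$c{\left(H,X \right)} = \frac{4}{3} - \frac{7 H}{3} - \frac{X^{2}}{3}$ ($c{\left(H,X \right)} = - \frac{2}{3} + \frac{\left(- 7 H + - X X\right) + 6}{3} = - \frac{2}{3} + \frac{\left(- 7 H - X^{2}\right) + 6}{3} = - \frac{2}{3} + \frac{\left(- X^{2} - 7 H\right) + 6}{3} = - \frac{2}{3} + \frac{6 - X^{2} - 7 H}{3} = - \frac{2}{3} - \left(-2 + \frac{X^{2}}{3} + \frac{7 H}{3}\right) = \frac{4}{3} - \frac{7 H}{3} - \frac{X^{2}}{3}$)
$c{\left(8,s{\left(A \right)} \right)} \left(-220\right) = \left(\frac{4}{3} - \frac{56}{3} - \frac{\left(4 \cdot 0^{2}\right)^{2}}{3}\right) \left(-220\right) = \left(\frac{4}{3} - \frac{56}{3} - \frac{\left(4 \cdot 0\right)^{2}}{3}\right) \left(-220\right) = \left(\frac{4}{3} - \frac{56}{3} - \frac{0^{2}}{3}\right) \left(-220\right) = \left(\frac{4}{3} - \frac{56}{3} - 0\right) \left(-220\right) = \left(\frac{4}{3} - \frac{56}{3} + 0\right) \left(-220\right) = \left(- \frac{52}{3}\right) \left(-220\right) = \frac{11440}{3}$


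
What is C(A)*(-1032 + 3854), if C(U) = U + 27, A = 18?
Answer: 126990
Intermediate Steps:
C(U) = 27 + U
C(A)*(-1032 + 3854) = (27 + 18)*(-1032 + 3854) = 45*2822 = 126990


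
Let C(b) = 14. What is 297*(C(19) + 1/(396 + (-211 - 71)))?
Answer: 158103/38 ≈ 4160.6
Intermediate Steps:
297*(C(19) + 1/(396 + (-211 - 71))) = 297*(14 + 1/(396 + (-211 - 71))) = 297*(14 + 1/(396 - 282)) = 297*(14 + 1/114) = 297*(1597/114) = 158103/38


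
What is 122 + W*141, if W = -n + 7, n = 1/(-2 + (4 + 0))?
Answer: 2077/2 ≈ 1038.5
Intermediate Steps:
n = 1/2 (n = 1/(-2 + 4) = 1/2 ≈ 0.50000)
W = 13/2 (W = -1*1/2 + 7 = -1/2 + 7 = 13/2 ≈ 6.5000)
122 + W*141 = 122 + (13/2)*141 = 122 + 1833/2 = 2077/2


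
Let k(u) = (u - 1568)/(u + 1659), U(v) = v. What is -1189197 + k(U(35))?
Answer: -287785893/242 ≈ -1.1892e+6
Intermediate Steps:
k(u) = (-1568 + u)/(1659 + u)
-1189197 + k(U(35)) = -1189197 + (-1568 + 35)/(1659 + 35) = -1189197 - 1533/1694 = -1189197 + (1/1694)*(-1533) = -1189197 - 219/242 = -287785893/242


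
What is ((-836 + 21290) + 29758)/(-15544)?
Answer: -12553/3886 ≈ -3.2303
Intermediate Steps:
((-836 + 21290) + 29758)/(-15544) = (20454 + 29758)*(-1/15544) = 50212*(-1/15544) = -12553/3886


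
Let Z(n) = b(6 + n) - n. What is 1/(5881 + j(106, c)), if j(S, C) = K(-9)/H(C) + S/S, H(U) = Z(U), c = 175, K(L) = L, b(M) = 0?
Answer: 175/1029359 ≈ 0.00017001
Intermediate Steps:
Z(n) = -n (Z(n) = 0 - n = -n)
H(U) = -U
j(S, C) = 1 + 9/C (j(S, C) = -9*(-1/C) + S/S = -(-9)/C + 1 = 9/C + 1 = 1 + 9/C)
1/(5881 + j(106, c)) = 1/(5881 + (9 + 175)/175) = 1/(5881 + (1/175)*184) = 1/(5881 + 184/175) = 1/(1029359/175) = 175/1029359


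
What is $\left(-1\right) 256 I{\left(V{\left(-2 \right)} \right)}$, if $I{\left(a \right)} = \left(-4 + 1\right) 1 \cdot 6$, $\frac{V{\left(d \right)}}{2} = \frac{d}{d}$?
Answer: $4608$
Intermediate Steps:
$V{\left(d \right)} = 2$ ($V{\left(d \right)} = 2 \frac{d}{d} = 2 \cdot 1 = 2$)
$I{\left(a \right)} = -18$ ($I{\left(a \right)} = \left(-3\right) 6 = -18$)
$\left(-1\right) 256 I{\left(V{\left(-2 \right)} \right)} = \left(-1\right) 256 \left(-18\right) = \left(-256\right) \left(-18\right) = 4608$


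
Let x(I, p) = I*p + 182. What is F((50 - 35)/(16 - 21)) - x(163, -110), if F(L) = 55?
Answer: 17803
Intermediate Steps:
x(I, p) = 182 + I*p
F((50 - 35)/(16 - 21)) - x(163, -110) = 55 - (182 + 163*(-110)) = 55 - (182 - 17930) = 55 - 1*(-17748) = 55 + 17748 = 17803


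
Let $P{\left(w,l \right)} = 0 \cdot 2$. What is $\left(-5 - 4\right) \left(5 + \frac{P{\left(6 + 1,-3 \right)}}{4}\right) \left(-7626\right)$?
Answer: $343170$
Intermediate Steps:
$P{\left(w,l \right)} = 0$
$\left(-5 - 4\right) \left(5 + \frac{P{\left(6 + 1,-3 \right)}}{4}\right) \left(-7626\right) = \left(-5 - 4\right) \left(5 + \frac{0}{4}\right) \left(-7626\right) = - 9 \left(5 + 0 \cdot \frac{1}{4}\right) \left(-7626\right) = - 9 \left(5 + 0\right) \left(-7626\right) = \left(-9\right) 5 \left(-7626\right) = \left(-45\right) \left(-7626\right) = 343170$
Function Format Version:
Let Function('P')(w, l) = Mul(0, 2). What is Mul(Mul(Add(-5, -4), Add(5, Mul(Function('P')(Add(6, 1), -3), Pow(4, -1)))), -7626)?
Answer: 343170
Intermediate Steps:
Function('P')(w, l) = 0
Mul(Mul(Add(-5, -4), Add(5, Mul(Function('P')(Add(6, 1), -3), Pow(4, -1)))), -7626) = Mul(Mul(Add(-5, -4), Add(5, Mul(0, Pow(4, -1)))), -7626) = Mul(Mul(-9, Add(5, Mul(0, Rational(1, 4)))), -7626) = Mul(Mul(-9, Add(5, 0)), -7626) = Mul(Mul(-9, 5), -7626) = Mul(-45, -7626) = 343170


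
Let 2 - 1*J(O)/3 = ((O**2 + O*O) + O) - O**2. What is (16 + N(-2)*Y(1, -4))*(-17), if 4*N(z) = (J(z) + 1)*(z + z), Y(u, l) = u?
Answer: -255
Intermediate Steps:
J(O) = 6 - 3*O - 3*O**2 (J(O) = 6 - 3*(((O**2 + O*O) + O) - O**2) = 6 - 3*(((O**2 + O**2) + O) - O**2) = 6 - 3*((2*O**2 + O) - O**2) = 6 - 3*((O + 2*O**2) - O**2) = 6 - 3*(O + O**2) = 6 + (-3*O - 3*O**2) = 6 - 3*O - 3*O**2)
N(z) = z*(7 - 3*z - 3*z**2)/2 (N(z) = (((6 - 3*z - 3*z**2) + 1)*(z + z))/4 = ((7 - 3*z - 3*z**2)*(2*z))/4 = (2*z*(7 - 3*z - 3*z**2))/4 = z*(7 - 3*z - 3*z**2)/2)
(16 + N(-2)*Y(1, -4))*(-17) = (16 + ((1/2)*(-2)*(7 - 3*(-2) - 3*(-2)**2))*1)*(-17) = (16 + ((1/2)*(-2)*(7 + 6 - 3*4))*1)*(-17) = (16 + ((1/2)*(-2)*(7 + 6 - 12))*1)*(-17) = (16 + ((1/2)*(-2)*1)*1)*(-17) = (16 - 1*1)*(-17) = (16 - 1)*(-17) = 15*(-17) = -255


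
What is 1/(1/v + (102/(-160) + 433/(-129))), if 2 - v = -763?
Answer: -526320/2101481 ≈ -0.25045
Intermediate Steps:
v = 765 (v = 2 - 1*(-763) = 2 + 763 = 765)
1/(1/v + (102/(-160) + 433/(-129))) = 1/(1/765 + (102/(-160) + 433/(-129))) = 1/(1/765 + (102*(-1/160) + 433*(-1/129))) = 1/(1/765 + (-51/80 - 433/129)) = 1/(1/765 - 41219/10320) = 1/(-2101481/526320) = -526320/2101481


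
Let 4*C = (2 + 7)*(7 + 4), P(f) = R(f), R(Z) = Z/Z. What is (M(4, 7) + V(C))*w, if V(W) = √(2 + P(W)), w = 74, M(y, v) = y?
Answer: 296 + 74*√3 ≈ 424.17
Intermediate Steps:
R(Z) = 1
P(f) = 1
C = 99/4 (C = ((2 + 7)*(7 + 4))/4 = (9*11)/4 = (¼)*99 = 99/4 ≈ 24.750)
V(W) = √3 (V(W) = √(2 + 1) = √3)
(M(4, 7) + V(C))*w = (4 + √3)*74 = 296 + 74*√3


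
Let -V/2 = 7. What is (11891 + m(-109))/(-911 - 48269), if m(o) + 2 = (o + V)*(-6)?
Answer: -12627/49180 ≈ -0.25675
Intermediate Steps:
V = -14 (V = -2*7 = -14)
m(o) = 82 - 6*o (m(o) = -2 + (o - 14)*(-6) = -2 + (-14 + o)*(-6) = -2 + (84 - 6*o) = 82 - 6*o)
(11891 + m(-109))/(-911 - 48269) = (11891 + (82 - 6*(-109)))/(-911 - 48269) = (11891 + (82 + 654))/(-49180) = (11891 + 736)*(-1/49180) = 12627*(-1/49180) = -12627/49180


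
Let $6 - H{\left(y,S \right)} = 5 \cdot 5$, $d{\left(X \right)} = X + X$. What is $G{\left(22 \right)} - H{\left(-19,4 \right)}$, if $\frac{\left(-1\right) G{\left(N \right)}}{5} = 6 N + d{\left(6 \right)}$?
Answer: $-701$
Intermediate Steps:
$d{\left(X \right)} = 2 X$
$H{\left(y,S \right)} = -19$ ($H{\left(y,S \right)} = 6 - 5 \cdot 5 = 6 - 25 = -19$)
$G{\left(N \right)} = -60 - 30 N$ ($G{\left(N \right)} = - 5 \left(6 N + 2 \cdot 6\right) = - 5 \left(6 N + 12\right) = - 5 \left(12 + 6 N\right) = -60 - 30 N$)
$G{\left(22 \right)} - H{\left(-19,4 \right)} = \left(-60 - 660\right) - -19 = \left(-60 - 660\right) + 19 = -720 + 19 = -701$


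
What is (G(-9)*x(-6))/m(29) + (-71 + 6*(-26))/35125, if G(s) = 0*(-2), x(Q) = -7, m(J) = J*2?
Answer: -227/35125 ≈ -0.0064626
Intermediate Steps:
m(J) = 2*J
G(s) = 0
(G(-9)*x(-6))/m(29) + (-71 + 6*(-26))/35125 = (0*(-7))/((2*29)) + (-71 + 6*(-26))/35125 = 0/58 + (-71 - 156)*(1/35125) = 0*(1/58) - 227*1/35125 = 0 - 227/35125 = -227/35125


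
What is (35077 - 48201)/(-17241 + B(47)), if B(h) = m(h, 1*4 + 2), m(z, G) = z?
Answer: 6562/8597 ≈ 0.76329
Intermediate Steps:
B(h) = h
(35077 - 48201)/(-17241 + B(47)) = (35077 - 48201)/(-17241 + 47) = -13124/(-17194) = -13124*(-1/17194) = 6562/8597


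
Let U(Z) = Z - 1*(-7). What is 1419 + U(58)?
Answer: 1484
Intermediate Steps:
U(Z) = 7 + Z (U(Z) = Z + 7 = 7 + Z)
1419 + U(58) = 1419 + (7 + 58) = 1419 + 65 = 1484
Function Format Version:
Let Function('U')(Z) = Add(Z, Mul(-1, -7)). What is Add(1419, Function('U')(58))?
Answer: 1484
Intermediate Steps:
Function('U')(Z) = Add(7, Z) (Function('U')(Z) = Add(Z, 7) = Add(7, Z))
Add(1419, Function('U')(58)) = Add(1419, Add(7, 58)) = Add(1419, 65) = 1484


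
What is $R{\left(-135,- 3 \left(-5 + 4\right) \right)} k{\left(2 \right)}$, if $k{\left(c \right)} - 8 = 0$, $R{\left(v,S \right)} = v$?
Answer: $-1080$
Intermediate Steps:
$k{\left(c \right)} = 8$ ($k{\left(c \right)} = 8 + 0 = 8$)
$R{\left(-135,- 3 \left(-5 + 4\right) \right)} k{\left(2 \right)} = \left(-135\right) 8 = -1080$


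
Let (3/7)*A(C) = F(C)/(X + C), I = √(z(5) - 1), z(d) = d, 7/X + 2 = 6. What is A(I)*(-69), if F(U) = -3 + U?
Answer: 644/15 ≈ 42.933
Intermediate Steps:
X = 7/4 (X = 7/(-2 + 6) = 7/4 ≈ 1.7500)
I = 2 (I = √(5 - 1) = √4 = 2)
A(C) = 7*(-3 + C)/(3*(7/4 + C)) (A(C) = 7*((-3 + C)/(7/4 + C))/3 = 7*(-3 + C)/(3*(7/4 + C)))
A(I)*(-69) = (28*(-3 + 2)/(3*(7 + 4*2)))*(-69) = ((28/3)*(-1)/(7 + 8))*(-69) = ((28/3)*(-1)/15)*(-69) = ((28/3)*(1/15)*(-1))*(-69) = -28/45*(-69) = 644/15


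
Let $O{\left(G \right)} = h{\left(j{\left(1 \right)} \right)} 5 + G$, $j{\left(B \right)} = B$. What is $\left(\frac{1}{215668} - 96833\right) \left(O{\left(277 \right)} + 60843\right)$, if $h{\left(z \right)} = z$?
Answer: $- \frac{1276521018453375}{215668} \approx -5.9189 \cdot 10^{9}$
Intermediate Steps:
$O{\left(G \right)} = 5 + G$ ($O{\left(G \right)} = 1 \cdot 5 + G = 5 + G$)
$\left(\frac{1}{215668} - 96833\right) \left(O{\left(277 \right)} + 60843\right) = \left(\frac{1}{215668} - 96833\right) \left(\left(5 + 277\right) + 60843\right) = \left(\frac{1}{215668} - 96833\right) \left(282 + 60843\right) = \left(- \frac{20883779443}{215668}\right) 61125 = - \frac{1276521018453375}{215668}$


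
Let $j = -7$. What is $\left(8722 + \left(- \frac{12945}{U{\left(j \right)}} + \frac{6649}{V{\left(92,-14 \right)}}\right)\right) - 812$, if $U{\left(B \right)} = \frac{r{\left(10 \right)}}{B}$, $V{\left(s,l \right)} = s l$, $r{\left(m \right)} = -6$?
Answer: $- \frac{9270589}{1288} \approx -7197.7$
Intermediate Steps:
$V{\left(s,l \right)} = l s$
$U{\left(B \right)} = - \frac{6}{B}$
$\left(8722 + \left(- \frac{12945}{U{\left(j \right)}} + \frac{6649}{V{\left(92,-14 \right)}}\right)\right) - 812 = \left(8722 + \left(- \frac{12945}{\left(-6\right) \frac{1}{-7}} + \frac{6649}{\left(-14\right) 92}\right)\right) - 812 = \left(8722 + \left(- \frac{12945}{\left(-6\right) \left(- \frac{1}{7}\right)} + \frac{6649}{-1288}\right)\right) - 812 = \left(8722 + \left(- \frac{12945}{\frac{6}{7}} + 6649 \left(- \frac{1}{1288}\right)\right)\right) - 812 = \left(8722 - \frac{19458669}{1288}\right) - 812 = - \frac{8224733}{1288} - 812 = - \frac{9270589}{1288}$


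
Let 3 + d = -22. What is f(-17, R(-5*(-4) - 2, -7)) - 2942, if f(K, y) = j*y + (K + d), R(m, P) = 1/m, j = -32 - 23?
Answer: -53767/18 ≈ -2987.1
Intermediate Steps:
d = -25 (d = -3 - 22 = -25)
j = -55
f(K, y) = -25 + K - 55*y (f(K, y) = -55*y + (K - 25) = -55*y + (-25 + K) = -25 + K - 55*y)
f(-17, R(-5*(-4) - 2, -7)) - 2942 = (-25 - 17 - 55/(-5*(-4) - 2)) - 2942 = (-25 - 17 - 55/(20 - 2)) - 2942 = (-25 - 17 - 55/18) - 2942 = -811/18 - 2942 = -53767/18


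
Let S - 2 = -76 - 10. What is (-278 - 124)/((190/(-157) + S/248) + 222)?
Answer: -3913068/2145871 ≈ -1.8235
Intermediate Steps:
S = -84 (S = 2 + (-76 - 10) = 2 - 86 = -84)
(-278 - 124)/((190/(-157) + S/248) + 222) = (-278 - 124)/((190/(-157) - 84/248) + 222) = -402/((190*(-1/157) - 84*1/248) + 222) = -402/((-190/157 - 21/62) + 222) = -402/(-15077/9734 + 222) = -402/(2145871/9734) = (9734/2145871)*(-402) = -3913068/2145871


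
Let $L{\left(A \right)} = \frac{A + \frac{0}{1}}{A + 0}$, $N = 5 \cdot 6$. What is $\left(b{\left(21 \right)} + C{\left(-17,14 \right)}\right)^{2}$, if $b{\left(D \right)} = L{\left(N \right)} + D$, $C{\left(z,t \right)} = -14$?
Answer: $64$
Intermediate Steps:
$N = 30$
$L{\left(A \right)} = 1$ ($L{\left(A \right)} = \frac{A + 0 \cdot 1}{A} = \frac{A + 0}{A} = \frac{A}{A} = 1$)
$b{\left(D \right)} = 1 + D$
$\left(b{\left(21 \right)} + C{\left(-17,14 \right)}\right)^{2} = \left(\left(1 + 21\right) - 14\right)^{2} = \left(22 - 14\right)^{2} = 8^{2} = 64$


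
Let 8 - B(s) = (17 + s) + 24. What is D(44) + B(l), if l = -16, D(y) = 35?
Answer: 18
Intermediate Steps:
B(s) = -33 - s (B(s) = 8 - ((17 + s) + 24) = 8 - (41 + s) = 8 + (-41 - s) = -33 - s)
D(44) + B(l) = 35 + (-33 - 1*(-16)) = 35 + (-33 + 16) = 35 - 17 = 18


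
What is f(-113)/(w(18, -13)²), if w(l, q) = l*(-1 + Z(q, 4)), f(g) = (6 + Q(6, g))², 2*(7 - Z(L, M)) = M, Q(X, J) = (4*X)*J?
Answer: 203401/144 ≈ 1412.5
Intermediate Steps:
Q(X, J) = 4*J*X
Z(L, M) = 7 - M/2
f(g) = (6 + 24*g)² (f(g) = (6 + 4*g*6)² = (6 + 24*g)²)
w(l, q) = 4*l (w(l, q) = l*(-1 + (7 - ½*4)) = l*(-1 + (7 - 2)) = l*(-1 + 5) = l*4 = 4*l)
f(-113)/(w(18, -13)²) = (36*(1 + 4*(-113))²)/((4*18)²) = (36*(1 - 452)²)/(72²) = (36*(-451)²)/5184 = (36*203401)*(1/5184) = 7322436*(1/5184) = 203401/144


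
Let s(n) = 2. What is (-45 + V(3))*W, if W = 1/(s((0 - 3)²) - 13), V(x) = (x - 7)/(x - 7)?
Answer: 4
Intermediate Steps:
V(x) = 1 (V(x) = (-7 + x)/(-7 + x) = 1)
W = -1/11 (W = 1/(2 - 13) = 1/(-11) = -1/11 ≈ -0.090909)
(-45 + V(3))*W = (-45 + 1)*(-1/11) = -44*(-1/11) = 4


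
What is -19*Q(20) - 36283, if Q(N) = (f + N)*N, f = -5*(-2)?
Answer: -47683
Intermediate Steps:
f = 10
Q(N) = N*(10 + N) (Q(N) = (10 + N)*N = N*(10 + N))
-19*Q(20) - 36283 = -380*(10 + 20) - 36283 = -380*30 - 36283 = -19*600 - 36283 = -11400 - 36283 = -47683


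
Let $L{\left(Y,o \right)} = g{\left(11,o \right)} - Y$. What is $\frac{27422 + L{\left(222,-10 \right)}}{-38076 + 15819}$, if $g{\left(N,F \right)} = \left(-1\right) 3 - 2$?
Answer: $- \frac{9065}{7419} \approx -1.2219$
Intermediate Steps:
$g{\left(N,F \right)} = -5$ ($g{\left(N,F \right)} = -3 - 2 = -5$)
$L{\left(Y,o \right)} = -5 - Y$
$\frac{27422 + L{\left(222,-10 \right)}}{-38076 + 15819} = \frac{27422 - 227}{-38076 + 15819} = \frac{27422 - 227}{-22257} = \left(27422 - 227\right) \left(- \frac{1}{22257}\right) = 27195 \left(- \frac{1}{22257}\right) = - \frac{9065}{7419}$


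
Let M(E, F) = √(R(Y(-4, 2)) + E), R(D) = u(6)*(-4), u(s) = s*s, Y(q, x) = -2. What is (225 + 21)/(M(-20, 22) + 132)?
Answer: 8118/4397 - 123*I*√41/4397 ≈ 1.8463 - 0.17912*I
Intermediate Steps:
u(s) = s²
R(D) = -144 (R(D) = 6²*(-4) = 36*(-4) = -144)
M(E, F) = √(-144 + E)
(225 + 21)/(M(-20, 22) + 132) = (225 + 21)/(√(-144 - 20) + 132) = 246/(√(-164) + 132) = 246/(2*I*√41 + 132) = 246/(132 + 2*I*√41)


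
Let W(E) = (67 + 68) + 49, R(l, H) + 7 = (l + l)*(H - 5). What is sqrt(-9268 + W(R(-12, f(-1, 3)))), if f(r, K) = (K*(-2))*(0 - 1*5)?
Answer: 2*I*sqrt(2271) ≈ 95.31*I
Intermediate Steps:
f(r, K) = 10*K (f(r, K) = (-2*K)*(0 - 5) = -2*K*(-5) = 10*K)
R(l, H) = -7 + 2*l*(-5 + H) (R(l, H) = -7 + (l + l)*(H - 5) = -7 + (2*l)*(-5 + H) = -7 + 2*l*(-5 + H))
W(E) = 184 (W(E) = 135 + 49 = 184)
sqrt(-9268 + W(R(-12, f(-1, 3)))) = sqrt(-9268 + 184) = sqrt(-9084) = 2*I*sqrt(2271)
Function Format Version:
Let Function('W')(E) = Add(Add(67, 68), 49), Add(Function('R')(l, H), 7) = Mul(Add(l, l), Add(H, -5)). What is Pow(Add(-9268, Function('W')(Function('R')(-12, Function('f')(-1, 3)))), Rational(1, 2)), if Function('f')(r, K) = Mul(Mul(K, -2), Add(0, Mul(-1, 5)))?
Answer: Mul(2, I, Pow(2271, Rational(1, 2))) ≈ Mul(95.310, I)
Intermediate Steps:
Function('f')(r, K) = Mul(10, K) (Function('f')(r, K) = Mul(Mul(-2, K), Add(0, -5)) = Mul(Mul(-2, K), -5) = Mul(10, K))
Function('R')(l, H) = Add(-7, Mul(2, l, Add(-5, H))) (Function('R')(l, H) = Add(-7, Mul(Add(l, l), Add(H, -5))) = Add(-7, Mul(Mul(2, l), Add(-5, H))) = Add(-7, Mul(2, l, Add(-5, H))))
Function('W')(E) = 184 (Function('W')(E) = Add(135, 49) = 184)
Pow(Add(-9268, Function('W')(Function('R')(-12, Function('f')(-1, 3)))), Rational(1, 2)) = Pow(Add(-9268, 184), Rational(1, 2)) = Pow(-9084, Rational(1, 2)) = Mul(2, I, Pow(2271, Rational(1, 2)))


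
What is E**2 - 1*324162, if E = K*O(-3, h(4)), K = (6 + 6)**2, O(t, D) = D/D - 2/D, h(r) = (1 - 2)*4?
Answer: -277506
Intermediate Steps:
h(r) = -4 (h(r) = -1*4 = -4)
O(t, D) = 1 - 2/D
K = 144 (K = 12**2 = 144)
E = 216 (E = 144*((-2 - 4)/(-4)) = 144*(-1/4*(-6)) = 144*(3/2) = 216)
E**2 - 1*324162 = 216**2 - 1*324162 = 46656 - 324162 = -277506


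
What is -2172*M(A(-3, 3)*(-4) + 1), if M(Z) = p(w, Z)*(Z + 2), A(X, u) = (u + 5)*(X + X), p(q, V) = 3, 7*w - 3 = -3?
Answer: -1270620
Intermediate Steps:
w = 0 (w = 3/7 + (⅐)*(-3) = 3/7 - 3/7 = 0)
A(X, u) = 2*X*(5 + u) (A(X, u) = (5 + u)*(2*X) = 2*X*(5 + u))
M(Z) = 6 + 3*Z (M(Z) = 3*(Z + 2) = 3*(2 + Z) = 6 + 3*Z)
-2172*M(A(-3, 3)*(-4) + 1) = -2172*(6 + 3*((2*(-3)*(5 + 3))*(-4) + 1)) = -2172*(6 + 3*((2*(-3)*8)*(-4) + 1)) = -2172*(6 + 3*(-48*(-4) + 1)) = -2172*(6 + 3*(192 + 1)) = -2172*(6 + 3*193) = -2172*(6 + 579) = -2172*585 = -1270620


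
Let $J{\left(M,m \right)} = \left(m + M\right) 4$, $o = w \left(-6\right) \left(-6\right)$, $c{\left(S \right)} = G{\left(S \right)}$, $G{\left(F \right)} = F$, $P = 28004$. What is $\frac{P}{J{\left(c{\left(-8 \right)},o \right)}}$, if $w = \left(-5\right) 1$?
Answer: $- \frac{7001}{188} \approx -37.239$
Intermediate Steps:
$w = -5$
$c{\left(S \right)} = S$
$o = -180$ ($o = \left(-5\right) \left(-6\right) \left(-6\right) = 30 \left(-6\right) = -180$)
$J{\left(M,m \right)} = 4 M + 4 m$ ($J{\left(M,m \right)} = \left(M + m\right) 4 = 4 M + 4 m$)
$\frac{P}{J{\left(c{\left(-8 \right)},o \right)}} = \frac{28004}{4 \left(-8\right) + 4 \left(-180\right)} = \frac{28004}{-32 - 720} = \frac{28004}{-752} = 28004 \left(- \frac{1}{752}\right) = - \frac{7001}{188}$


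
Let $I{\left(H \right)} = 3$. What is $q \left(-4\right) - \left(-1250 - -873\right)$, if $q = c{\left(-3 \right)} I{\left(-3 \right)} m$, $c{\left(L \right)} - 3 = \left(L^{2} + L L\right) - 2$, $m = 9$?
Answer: $-1675$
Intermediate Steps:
$c{\left(L \right)} = 1 + 2 L^{2}$ ($c{\left(L \right)} = 3 - \left(2 - L^{2} - L L\right) = 3 + \left(\left(L^{2} + L^{2}\right) - 2\right) = 3 + \left(2 L^{2} - 2\right) = 3 + \left(-2 + 2 L^{2}\right) = 1 + 2 L^{2}$)
$q = 513$ ($q = \left(1 + 2 \left(-3\right)^{2}\right) 3 \cdot 9 = \left(1 + 2 \cdot 9\right) 3 \cdot 9 = \left(1 + 18\right) 3 \cdot 9 = 19 \cdot 3 \cdot 9 = 57 \cdot 9 = 513$)
$q \left(-4\right) - \left(-1250 - -873\right) = 513 \left(-4\right) - \left(-1250 - -873\right) = -2052 - \left(-1250 + 873\right) = -2052 - -377 = -2052 + 377 = -1675$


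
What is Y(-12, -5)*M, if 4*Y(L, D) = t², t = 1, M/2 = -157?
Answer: -157/2 ≈ -78.500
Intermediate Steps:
M = -314 (M = 2*(-157) = -314)
Y(L, D) = ¼ (Y(L, D) = (¼)*1² = (¼)*1 = ¼)
Y(-12, -5)*M = (¼)*(-314) = -157/2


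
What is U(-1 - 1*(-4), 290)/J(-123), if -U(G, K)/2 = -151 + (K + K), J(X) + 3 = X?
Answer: 143/21 ≈ 6.8095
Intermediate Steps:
J(X) = -3 + X
U(G, K) = 302 - 4*K (U(G, K) = -2*(-151 + (K + K)) = -2*(-151 + 2*K) = 302 - 4*K)
U(-1 - 1*(-4), 290)/J(-123) = (302 - 4*290)/(-3 - 123) = (302 - 1160)/(-126) = -858*(-1/126) = 143/21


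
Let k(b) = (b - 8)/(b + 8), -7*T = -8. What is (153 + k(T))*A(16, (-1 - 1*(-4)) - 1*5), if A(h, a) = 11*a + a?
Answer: -3654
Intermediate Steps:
T = 8/7 (T = -1/7*(-8) = 8/7 ≈ 1.1429)
k(b) = (-8 + b)/(8 + b)
A(h, a) = 12*a
(153 + k(T))*A(16, (-1 - 1*(-4)) - 1*5) = (153 + (-8 + 8/7)/(8 + 8/7))*(12*((-1 - 1*(-4)) - 1*5)) = (153 - 48/7/(64/7))*(12*((-1 + 4) - 5)) = (153 + (7/64)*(-48/7))*(12*(3 - 5)) = (153 - 3/4)*(12*(-2)) = (609/4)*(-24) = -3654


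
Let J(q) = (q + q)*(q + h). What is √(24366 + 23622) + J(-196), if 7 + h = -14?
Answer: 85064 + 6*√1333 ≈ 85283.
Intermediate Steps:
h = -21 (h = -7 - 14 = -21)
J(q) = 2*q*(-21 + q) (J(q) = (q + q)*(q - 21) = (2*q)*(-21 + q) = 2*q*(-21 + q))
√(24366 + 23622) + J(-196) = √(24366 + 23622) + 2*(-196)*(-21 - 196) = √47988 + 2*(-196)*(-217) = 6*√1333 + 85064 = 85064 + 6*√1333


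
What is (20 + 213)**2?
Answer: 54289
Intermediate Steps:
(20 + 213)**2 = 233**2 = 54289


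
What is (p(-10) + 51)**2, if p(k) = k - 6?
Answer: 1225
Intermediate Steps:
p(k) = -6 + k
(p(-10) + 51)**2 = ((-6 - 10) + 51)**2 = (-16 + 51)**2 = 35**2 = 1225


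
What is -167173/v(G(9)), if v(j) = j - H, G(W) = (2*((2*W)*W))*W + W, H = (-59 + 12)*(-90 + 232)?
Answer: -167173/9599 ≈ -17.416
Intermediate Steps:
H = -6674 (H = -47*142 = -6674)
G(W) = W + 4*W³ (G(W) = (2*(2*W²))*W + W = (4*W²)*W + W = 4*W³ + W = W + 4*W³)
v(j) = 6674 + j (v(j) = j - 1*(-6674) = j + 6674 = 6674 + j)
-167173/v(G(9)) = -167173/(6674 + (9 + 4*9³)) = -167173/(6674 + (9 + 4*729)) = -167173/(6674 + (9 + 2916)) = -167173/(6674 + 2925) = -167173/9599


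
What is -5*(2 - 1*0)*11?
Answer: -110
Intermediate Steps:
-5*(2 - 1*0)*11 = -5*(2 + 0)*11 = -5*2*11 = -10*11 = -110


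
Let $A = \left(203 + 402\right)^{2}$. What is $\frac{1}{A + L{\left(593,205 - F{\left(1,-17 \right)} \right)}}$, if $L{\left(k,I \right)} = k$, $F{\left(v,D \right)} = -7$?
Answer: $\frac{1}{366618} \approx 2.7276 \cdot 10^{-6}$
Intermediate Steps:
$A = 366025$ ($A = 605^{2} = 366025$)
$\frac{1}{A + L{\left(593,205 - F{\left(1,-17 \right)} \right)}} = \frac{1}{366025 + 593} = \frac{1}{366618}$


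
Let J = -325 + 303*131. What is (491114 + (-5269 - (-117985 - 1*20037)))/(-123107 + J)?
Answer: -623867/83739 ≈ -7.4501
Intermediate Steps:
J = 39368 (J = -325 + 39693 = 39368)
(491114 + (-5269 - (-117985 - 1*20037)))/(-123107 + J) = (491114 + (-5269 - (-117985 - 1*20037)))/(-123107 + 39368) = (491114 + (-5269 - (-117985 - 20037)))/(-83739) = (491114 + (-5269 - 1*(-138022)))*(-1/83739) = (491114 + (-5269 + 138022))*(-1/83739) = (491114 + 132753)*(-1/83739) = 623867*(-1/83739) = -623867/83739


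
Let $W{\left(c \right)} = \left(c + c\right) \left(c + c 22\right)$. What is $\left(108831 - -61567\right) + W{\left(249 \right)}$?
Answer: $3022444$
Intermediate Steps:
$W{\left(c \right)} = 46 c^{2}$ ($W{\left(c \right)} = 2 c \left(c + 22 c\right) = 2 c 23 c = 46 c^{2}$)
$\left(108831 - -61567\right) + W{\left(249 \right)} = \left(108831 - -61567\right) + 46 \cdot 249^{2} = \left(108831 + 61567\right) + 46 \cdot 62001 = 170398 + 2852046 = 3022444$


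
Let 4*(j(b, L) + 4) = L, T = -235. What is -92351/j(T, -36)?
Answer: 92351/13 ≈ 7103.9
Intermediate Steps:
j(b, L) = -4 + L/4
-92351/j(T, -36) = -92351/(-4 + (1/4)*(-36)) = -92351/(-4 - 9) = -92351/(-13) = -92351*(-1/13) = 92351/13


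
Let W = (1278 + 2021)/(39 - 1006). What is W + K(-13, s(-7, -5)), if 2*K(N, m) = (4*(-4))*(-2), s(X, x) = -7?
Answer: 12173/967 ≈ 12.588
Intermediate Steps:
W = -3299/967 (W = 3299/(-967) = 3299*(-1/967) = -3299/967 ≈ -3.4116)
K(N, m) = 16 (K(N, m) = ((4*(-4))*(-2))/2 = (-16*(-2))/2 = (½)*32 = 16)
W + K(-13, s(-7, -5)) = -3299/967 + 16 = 12173/967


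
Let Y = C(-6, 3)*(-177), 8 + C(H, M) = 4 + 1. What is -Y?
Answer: -531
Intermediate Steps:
C(H, M) = -3 (C(H, M) = -8 + (4 + 1) = -8 + 5 = -3)
Y = 531 (Y = -3*(-177) = 531)
-Y = -1*531 = -531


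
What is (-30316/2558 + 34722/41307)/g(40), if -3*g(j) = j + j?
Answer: 145430517/352211020 ≈ 0.41291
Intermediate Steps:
g(j) = -2*j/3 (g(j) = -(j + j)/3 = -2*j/3)
(-30316/2558 + 34722/41307)/g(40) = (-30316/2558 + 34722/41307)/((-⅔*40)) = (-30316*1/2558 + 34722*(1/41307))/(-80/3) = (-15158/1279 + 11574/13769)*(-3/80) = -193907356/17610551*(-3/80) = 145430517/352211020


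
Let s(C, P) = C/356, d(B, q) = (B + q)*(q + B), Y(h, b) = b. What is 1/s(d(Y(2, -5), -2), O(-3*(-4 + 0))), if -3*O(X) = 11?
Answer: 356/49 ≈ 7.2653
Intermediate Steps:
O(X) = -11/3 (O(X) = -1/3*11 = -11/3)
d(B, q) = (B + q)**2 (d(B, q) = (B + q)*(B + q) = (B + q)**2)
s(C, P) = C/356 (s(C, P) = C*(1/356) = C/356)
1/s(d(Y(2, -5), -2), O(-3*(-4 + 0))) = 1/((-5 - 2)**2/356) = 1/((1/356)*(-7)**2) = 1/((1/356)*49) = 1/(49/356) = 356/49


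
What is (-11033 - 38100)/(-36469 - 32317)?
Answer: 49133/68786 ≈ 0.71429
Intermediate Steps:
(-11033 - 38100)/(-36469 - 32317) = -49133/(-68786) = -49133*(-1/68786) = 49133/68786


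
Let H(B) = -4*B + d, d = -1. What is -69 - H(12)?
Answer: -20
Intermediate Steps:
H(B) = -1 - 4*B (H(B) = -4*B - 1 = -1 - 4*B)
-69 - H(12) = -69 - (-1 - 4*12) = -69 - (-1 - 48) = -69 - 1*(-49) = -69 + 49 = -20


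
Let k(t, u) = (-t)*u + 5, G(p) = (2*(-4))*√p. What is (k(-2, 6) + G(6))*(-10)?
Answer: -170 + 80*√6 ≈ 25.959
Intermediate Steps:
G(p) = -8*√p
k(t, u) = 5 - t*u (k(t, u) = -t*u + 5 = 5 - t*u)
(k(-2, 6) + G(6))*(-10) = ((5 - 1*(-2)*6) - 8*√6)*(-10) = ((5 + 12) - 8*√6)*(-10) = (17 - 8*√6)*(-10) = -170 + 80*√6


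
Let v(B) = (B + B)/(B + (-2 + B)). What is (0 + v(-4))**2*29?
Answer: 464/25 ≈ 18.560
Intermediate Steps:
v(B) = 2*B/(-2 + 2*B) (v(B) = (2*B)/(-2 + 2*B) = 2*B/(-2 + 2*B))
(0 + v(-4))**2*29 = (0 - 4/(-1 - 4))**2*29 = (0 - 4/(-5))**2*29 = (0 - 4*(-1/5))**2*29 = (0 + 4/5)**2*29 = (4/5)**2*29 = (16/25)*29 = 464/25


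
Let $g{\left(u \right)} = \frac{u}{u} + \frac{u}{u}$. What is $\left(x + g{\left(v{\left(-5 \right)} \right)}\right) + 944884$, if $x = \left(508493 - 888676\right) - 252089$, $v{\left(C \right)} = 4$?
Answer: $312614$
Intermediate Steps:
$g{\left(u \right)} = 2$ ($g{\left(u \right)} = 1 + 1 = 2$)
$x = -632272$ ($x = -380183 - 252089 = -632272$)
$\left(x + g{\left(v{\left(-5 \right)} \right)}\right) + 944884 = \left(-632272 + 2\right) + 944884 = -632270 + 944884 = 312614$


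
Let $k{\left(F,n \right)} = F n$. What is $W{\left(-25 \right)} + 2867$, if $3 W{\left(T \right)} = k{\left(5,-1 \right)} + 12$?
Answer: $\frac{8608}{3} \approx 2869.3$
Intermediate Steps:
$W{\left(T \right)} = \frac{7}{3}$ ($W{\left(T \right)} = \frac{5 \left(-1\right) + 12}{3} = \frac{-5 + 12}{3} = \frac{1}{3} \cdot 7 = \frac{7}{3}$)
$W{\left(-25 \right)} + 2867 = \frac{7}{3} + 2867 = \frac{8608}{3}$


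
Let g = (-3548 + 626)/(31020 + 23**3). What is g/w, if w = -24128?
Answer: 1461/521007968 ≈ 2.8042e-6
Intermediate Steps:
g = -2922/43187 (g = -2922/(31020 + 12167) = -2922/43187 ≈ -0.067659)
g/w = -2922/43187/(-24128) = -2922/43187*(-1/24128) = 1461/521007968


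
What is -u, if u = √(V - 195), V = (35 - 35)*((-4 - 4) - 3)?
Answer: -I*√195 ≈ -13.964*I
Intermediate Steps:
V = 0 (V = 0*(-8 - 3) = 0*(-11) = 0)
u = I*√195 (u = √(0 - 195) = √(-195) = I*√195 ≈ 13.964*I)
-u = -I*√195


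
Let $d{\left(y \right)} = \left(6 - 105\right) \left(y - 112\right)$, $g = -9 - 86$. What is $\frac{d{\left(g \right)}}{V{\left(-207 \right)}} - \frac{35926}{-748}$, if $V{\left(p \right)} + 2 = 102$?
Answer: $\frac{430031}{1700} \approx 252.96$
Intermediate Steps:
$g = -95$ ($g = -9 - 86 = -95$)
$V{\left(p \right)} = 100$ ($V{\left(p \right)} = -2 + 102 = 100$)
$d{\left(y \right)} = 11088 - 99 y$ ($d{\left(y \right)} = - 99 \left(-112 + y\right) = 11088 - 99 y$)
$\frac{d{\left(g \right)}}{V{\left(-207 \right)}} - \frac{35926}{-748} = \frac{11088 - -9405}{100} - \frac{35926}{-748} = \left(11088 + 9405\right) \frac{1}{100} - - \frac{1633}{34} = 20493 \cdot \frac{1}{100} + \frac{1633}{34} = \frac{20493}{100} + \frac{1633}{34} = \frac{430031}{1700}$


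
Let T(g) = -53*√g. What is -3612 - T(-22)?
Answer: -3612 + 53*I*√22 ≈ -3612.0 + 248.59*I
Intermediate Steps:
-3612 - T(-22) = -3612 - (-53)*√(-22) = -3612 - (-53)*I*√22 = -3612 + 53*I*√22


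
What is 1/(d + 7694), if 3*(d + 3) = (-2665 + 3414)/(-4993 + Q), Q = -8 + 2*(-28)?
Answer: 15171/116679412 ≈ 0.00013002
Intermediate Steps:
Q = -64 (Q = -8 - 56 = -64)
d = -46262/15171 (d = -3 + ((-2665 + 3414)/(-4993 - 64))/3 = -3 + (749/(-5057))/3 = -3 + (749*(-1/5057))/3 = -3 + (1/3)*(-749/5057) = -3 - 749/15171 = -46262/15171 ≈ -3.0494)
1/(d + 7694) = 1/(-46262/15171 + 7694) = 1/(116679412/15171) = 15171/116679412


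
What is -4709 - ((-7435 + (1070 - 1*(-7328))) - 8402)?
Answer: 2730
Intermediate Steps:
-4709 - ((-7435 + (1070 - 1*(-7328))) - 8402) = -4709 - ((-7435 + (1070 + 7328)) - 8402) = -4709 - ((-7435 + 8398) - 8402) = -4709 - (963 - 8402) = -4709 - 1*(-7439) = -4709 + 7439 = 2730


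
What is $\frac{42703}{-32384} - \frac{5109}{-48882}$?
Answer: $- \frac{320326365}{263832448} \approx -1.2141$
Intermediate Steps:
$\frac{42703}{-32384} - \frac{5109}{-48882} = 42703 \left(- \frac{1}{32384}\right) - - \frac{1703}{16294} = - \frac{42703}{32384} + \frac{1703}{16294} = - \frac{320326365}{263832448}$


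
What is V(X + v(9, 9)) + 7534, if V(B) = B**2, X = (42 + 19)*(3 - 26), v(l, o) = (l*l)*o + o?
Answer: 449759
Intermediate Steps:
v(l, o) = o + o*l**2 (v(l, o) = l**2*o + o = o*l**2 + o = o + o*l**2)
X = -1403 (X = 61*(-23) = -1403)
V(X + v(9, 9)) + 7534 = (-1403 + 9*(1 + 9**2))**2 + 7534 = (-1403 + 9*(1 + 81))**2 + 7534 = (-1403 + 9*82)**2 + 7534 = (-1403 + 738)**2 + 7534 = (-665)**2 + 7534 = 442225 + 7534 = 449759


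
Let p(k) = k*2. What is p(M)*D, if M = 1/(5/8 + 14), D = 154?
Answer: 2464/117 ≈ 21.060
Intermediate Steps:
M = 8/117 (M = 1/(5*(⅛) + 14) = 1/(5/8 + 14) = 1/(117/8) = 8/117 ≈ 0.068376)
p(k) = 2*k
p(M)*D = (2*(8/117))*154 = (16/117)*154 = 2464/117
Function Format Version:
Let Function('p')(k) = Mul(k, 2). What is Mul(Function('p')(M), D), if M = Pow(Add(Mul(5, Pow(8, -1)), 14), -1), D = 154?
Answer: Rational(2464, 117) ≈ 21.060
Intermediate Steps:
M = Rational(8, 117) (M = Pow(Add(Mul(5, Rational(1, 8)), 14), -1) = Pow(Add(Rational(5, 8), 14), -1) = Pow(Rational(117, 8), -1) = Rational(8, 117) ≈ 0.068376)
Function('p')(k) = Mul(2, k)
Mul(Function('p')(M), D) = Mul(Mul(2, Rational(8, 117)), 154) = Mul(Rational(16, 117), 154) = Rational(2464, 117)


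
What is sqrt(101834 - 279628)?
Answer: I*sqrt(177794) ≈ 421.66*I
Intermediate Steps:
sqrt(101834 - 279628) = sqrt(-177794) = I*sqrt(177794)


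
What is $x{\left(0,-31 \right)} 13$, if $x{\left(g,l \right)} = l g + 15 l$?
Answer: $-6045$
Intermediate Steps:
$x{\left(g,l \right)} = 15 l + g l$ ($x{\left(g,l \right)} = g l + 15 l = 15 l + g l$)
$x{\left(0,-31 \right)} 13 = - 31 \left(15 + 0\right) 13 = \left(-31\right) 15 \cdot 13 = \left(-465\right) 13 = -6045$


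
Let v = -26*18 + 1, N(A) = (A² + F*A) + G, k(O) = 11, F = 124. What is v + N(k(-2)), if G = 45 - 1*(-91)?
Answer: 1154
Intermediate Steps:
G = 136 (G = 45 + 91 = 136)
N(A) = 136 + A² + 124*A (N(A) = (A² + 124*A) + 136 = 136 + A² + 124*A)
v = -467 (v = -468 + 1 = -467)
v + N(k(-2)) = -467 + (136 + 11² + 124*11) = -467 + (136 + 121 + 1364) = -467 + 1621 = 1154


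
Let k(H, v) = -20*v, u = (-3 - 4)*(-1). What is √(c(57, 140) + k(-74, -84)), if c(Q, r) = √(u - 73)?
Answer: √(1680 + I*√66) ≈ 40.988 + 0.0991*I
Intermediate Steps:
u = 7 (u = -7*(-1) = 7)
c(Q, r) = I*√66 (c(Q, r) = √(7 - 73) = √(-66) = I*√66)
√(c(57, 140) + k(-74, -84)) = √(I*√66 - 20*(-84)) = √(I*√66 + 1680) = √(1680 + I*√66)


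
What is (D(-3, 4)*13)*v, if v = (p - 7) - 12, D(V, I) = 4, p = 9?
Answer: -520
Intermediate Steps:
v = -10 (v = (9 - 7) - 12 = 2 - 12 = -10)
(D(-3, 4)*13)*v = (4*13)*(-10) = 52*(-10) = -520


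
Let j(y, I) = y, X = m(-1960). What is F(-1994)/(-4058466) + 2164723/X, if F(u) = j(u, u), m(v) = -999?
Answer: -1464242117152/675734589 ≈ -2166.9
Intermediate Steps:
X = -999
F(u) = u
F(-1994)/(-4058466) + 2164723/X = -1994/(-4058466) + 2164723/(-999) = -1994*(-1/4058466) + 2164723*(-1/999) = 997/2029233 - 2164723/999 = -1464242117152/675734589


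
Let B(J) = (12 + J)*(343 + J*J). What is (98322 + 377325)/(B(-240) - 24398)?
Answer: -475647/13235402 ≈ -0.035937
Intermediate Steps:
B(J) = (12 + J)*(343 + J²)
(98322 + 377325)/(B(-240) - 24398) = (98322 + 377325)/((4116 + (-240)³ + 12*(-240)² + 343*(-240)) - 24398) = 475647/((4116 - 13824000 + 12*57600 - 82320) - 24398) = 475647/((4116 - 13824000 + 691200 - 82320) - 24398) = 475647/(-13211004 - 24398) = 475647/(-13235402) = 475647*(-1/13235402) = -475647/13235402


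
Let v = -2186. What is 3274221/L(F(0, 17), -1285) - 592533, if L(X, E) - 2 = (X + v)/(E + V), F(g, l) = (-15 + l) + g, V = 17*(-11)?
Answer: 222643011/641 ≈ 3.4734e+5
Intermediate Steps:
V = -187
F(g, l) = -15 + g + l
L(X, E) = 2 + (-2186 + X)/(-187 + E) (L(X, E) = 2 + (X - 2186)/(E - 187) = 2 + (-2186 + X)/(-187 + E))
3274221/L(F(0, 17), -1285) - 592533 = 3274221/(((-2560 + (-15 + 0 + 17) + 2*(-1285))/(-187 - 1285))) - 592533 = 3274221/(((-2560 + 2 - 2570)/(-1472))) - 592533 = 3274221/((-1/1472*(-5128))) - 592533 = 3274221/(641/184) - 592533 = 3274221*(184/641) - 592533 = 602456664/641 - 592533 = 222643011/641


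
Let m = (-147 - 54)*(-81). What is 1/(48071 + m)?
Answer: 1/64352 ≈ 1.5540e-5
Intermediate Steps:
m = 16281 (m = -201*(-81) = 16281)
1/(48071 + m) = 1/(48071 + 16281) = 1/64352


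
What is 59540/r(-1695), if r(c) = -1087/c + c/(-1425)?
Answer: 95874285/2948 ≈ 32522.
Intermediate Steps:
r(c) = -1087/c - c/1425 (r(c) = -1087/c + c*(-1/1425) = -1087/c - c/1425)
59540/r(-1695) = 59540/(-1087/(-1695) - 1/1425*(-1695)) = 59540/(-1087*(-1/1695) + 113/95) = 59540/(1087/1695 + 113/95) = 59540/(11792/6441) = 59540*(6441/11792) = 95874285/2948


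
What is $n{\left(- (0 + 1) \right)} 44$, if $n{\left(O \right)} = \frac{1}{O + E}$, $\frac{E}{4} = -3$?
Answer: $- \frac{44}{13} \approx -3.3846$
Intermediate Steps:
$E = -12$ ($E = 4 \left(-3\right) = -12$)
$n{\left(O \right)} = \frac{1}{-12 + O}$ ($n{\left(O \right)} = \frac{1}{O - 12} = \frac{1}{-12 + O}$)
$n{\left(- (0 + 1) \right)} 44 = \frac{1}{-12 - \left(0 + 1\right)} 44 = \frac{1}{-12 - 1} \cdot 44 = \frac{1}{-13} \cdot 44 = \left(- \frac{1}{13}\right) 44 = - \frac{44}{13}$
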